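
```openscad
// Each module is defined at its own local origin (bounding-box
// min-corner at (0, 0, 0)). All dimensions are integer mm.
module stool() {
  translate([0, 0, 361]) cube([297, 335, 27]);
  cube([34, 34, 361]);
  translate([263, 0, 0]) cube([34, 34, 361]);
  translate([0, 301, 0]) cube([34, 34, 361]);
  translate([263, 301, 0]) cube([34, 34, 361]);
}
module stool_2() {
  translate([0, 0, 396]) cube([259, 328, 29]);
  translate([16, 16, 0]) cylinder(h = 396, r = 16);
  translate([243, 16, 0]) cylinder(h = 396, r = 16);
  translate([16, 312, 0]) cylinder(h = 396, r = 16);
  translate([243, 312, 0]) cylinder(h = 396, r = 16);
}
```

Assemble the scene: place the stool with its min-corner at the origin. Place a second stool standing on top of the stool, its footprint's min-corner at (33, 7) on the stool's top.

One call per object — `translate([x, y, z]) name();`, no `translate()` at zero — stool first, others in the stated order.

stool();
translate([33, 7, 388]) stool_2();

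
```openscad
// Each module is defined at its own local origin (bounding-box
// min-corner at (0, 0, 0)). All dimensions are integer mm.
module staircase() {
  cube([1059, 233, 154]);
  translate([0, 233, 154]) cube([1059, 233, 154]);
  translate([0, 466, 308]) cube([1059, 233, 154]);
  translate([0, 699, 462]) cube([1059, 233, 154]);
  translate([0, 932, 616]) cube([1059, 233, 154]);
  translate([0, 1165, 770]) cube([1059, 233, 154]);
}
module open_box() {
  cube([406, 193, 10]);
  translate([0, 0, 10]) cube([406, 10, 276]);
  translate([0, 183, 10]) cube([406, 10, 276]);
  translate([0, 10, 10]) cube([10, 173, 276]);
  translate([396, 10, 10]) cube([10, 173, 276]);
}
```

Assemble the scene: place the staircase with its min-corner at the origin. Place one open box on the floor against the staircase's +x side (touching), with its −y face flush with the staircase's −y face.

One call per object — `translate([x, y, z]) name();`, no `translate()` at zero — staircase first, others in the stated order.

staircase();
translate([1059, 0, 0]) open_box();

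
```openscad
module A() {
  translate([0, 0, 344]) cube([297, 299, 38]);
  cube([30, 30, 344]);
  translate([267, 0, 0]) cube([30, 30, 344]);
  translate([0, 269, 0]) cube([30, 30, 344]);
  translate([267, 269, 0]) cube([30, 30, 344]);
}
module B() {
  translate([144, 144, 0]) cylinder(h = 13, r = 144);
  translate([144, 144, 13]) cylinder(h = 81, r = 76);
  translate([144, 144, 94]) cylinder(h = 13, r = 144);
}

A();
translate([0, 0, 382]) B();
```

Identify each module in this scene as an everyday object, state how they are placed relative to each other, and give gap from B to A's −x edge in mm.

The spool's min-x is at 0; the stool's min-x is 0; gap = 0 mm.

A is a stool. B is a spool. The spool is on top of the stool. The gap from the spool to the stool's −x edge is 0 mm.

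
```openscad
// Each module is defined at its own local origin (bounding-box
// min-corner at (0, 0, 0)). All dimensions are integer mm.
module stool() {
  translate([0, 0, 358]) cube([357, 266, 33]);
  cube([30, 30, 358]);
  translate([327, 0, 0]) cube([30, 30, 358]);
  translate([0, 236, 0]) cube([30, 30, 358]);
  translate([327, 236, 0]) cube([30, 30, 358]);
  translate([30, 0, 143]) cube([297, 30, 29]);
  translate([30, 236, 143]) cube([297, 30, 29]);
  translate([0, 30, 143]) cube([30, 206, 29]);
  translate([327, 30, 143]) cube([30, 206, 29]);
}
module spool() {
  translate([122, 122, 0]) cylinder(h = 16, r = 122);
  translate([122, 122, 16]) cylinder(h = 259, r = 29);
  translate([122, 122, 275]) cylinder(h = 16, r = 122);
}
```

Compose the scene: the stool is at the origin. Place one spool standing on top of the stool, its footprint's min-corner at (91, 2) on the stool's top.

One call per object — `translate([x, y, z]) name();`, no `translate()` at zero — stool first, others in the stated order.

stool();
translate([91, 2, 391]) spool();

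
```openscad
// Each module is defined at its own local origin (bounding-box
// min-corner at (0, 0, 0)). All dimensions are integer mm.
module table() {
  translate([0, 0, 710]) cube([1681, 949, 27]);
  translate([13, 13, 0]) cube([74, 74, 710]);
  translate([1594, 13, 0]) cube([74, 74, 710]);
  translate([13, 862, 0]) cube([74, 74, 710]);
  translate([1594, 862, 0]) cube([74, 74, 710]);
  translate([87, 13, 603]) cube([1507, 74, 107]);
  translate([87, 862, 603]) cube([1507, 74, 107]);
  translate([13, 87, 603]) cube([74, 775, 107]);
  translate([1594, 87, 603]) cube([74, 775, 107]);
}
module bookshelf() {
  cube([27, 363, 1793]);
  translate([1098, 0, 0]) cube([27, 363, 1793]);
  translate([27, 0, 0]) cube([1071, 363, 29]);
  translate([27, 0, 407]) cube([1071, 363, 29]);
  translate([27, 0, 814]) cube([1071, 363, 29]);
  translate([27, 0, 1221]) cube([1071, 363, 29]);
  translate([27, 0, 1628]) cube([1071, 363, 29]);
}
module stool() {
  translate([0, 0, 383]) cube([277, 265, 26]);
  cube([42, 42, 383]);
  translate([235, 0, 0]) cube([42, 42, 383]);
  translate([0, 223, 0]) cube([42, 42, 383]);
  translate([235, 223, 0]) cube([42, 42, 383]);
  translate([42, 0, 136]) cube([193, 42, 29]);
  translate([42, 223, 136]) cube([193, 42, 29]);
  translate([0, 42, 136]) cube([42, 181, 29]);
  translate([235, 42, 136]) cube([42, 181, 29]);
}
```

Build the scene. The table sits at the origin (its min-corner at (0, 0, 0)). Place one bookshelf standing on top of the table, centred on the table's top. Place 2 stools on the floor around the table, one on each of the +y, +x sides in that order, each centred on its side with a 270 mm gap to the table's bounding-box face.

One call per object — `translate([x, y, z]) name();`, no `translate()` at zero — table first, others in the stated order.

table();
translate([278, 293, 737]) bookshelf();
translate([702, 1219, 0]) stool();
translate([1951, 342, 0]) stool();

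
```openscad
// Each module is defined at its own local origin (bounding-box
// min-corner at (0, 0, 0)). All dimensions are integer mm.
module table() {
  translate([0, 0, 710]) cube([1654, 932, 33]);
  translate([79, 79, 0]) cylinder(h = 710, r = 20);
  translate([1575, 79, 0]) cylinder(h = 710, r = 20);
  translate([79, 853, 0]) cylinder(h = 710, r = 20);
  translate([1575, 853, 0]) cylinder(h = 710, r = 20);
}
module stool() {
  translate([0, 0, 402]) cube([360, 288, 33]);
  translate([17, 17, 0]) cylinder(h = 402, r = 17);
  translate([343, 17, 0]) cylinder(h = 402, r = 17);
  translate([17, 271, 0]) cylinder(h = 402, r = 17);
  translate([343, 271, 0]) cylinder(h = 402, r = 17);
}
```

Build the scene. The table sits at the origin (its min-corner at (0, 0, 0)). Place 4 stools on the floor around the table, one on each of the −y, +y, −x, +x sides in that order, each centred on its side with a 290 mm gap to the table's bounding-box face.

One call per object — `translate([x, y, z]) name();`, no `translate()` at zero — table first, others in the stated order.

table();
translate([647, -578, 0]) stool();
translate([647, 1222, 0]) stool();
translate([-650, 322, 0]) stool();
translate([1944, 322, 0]) stool();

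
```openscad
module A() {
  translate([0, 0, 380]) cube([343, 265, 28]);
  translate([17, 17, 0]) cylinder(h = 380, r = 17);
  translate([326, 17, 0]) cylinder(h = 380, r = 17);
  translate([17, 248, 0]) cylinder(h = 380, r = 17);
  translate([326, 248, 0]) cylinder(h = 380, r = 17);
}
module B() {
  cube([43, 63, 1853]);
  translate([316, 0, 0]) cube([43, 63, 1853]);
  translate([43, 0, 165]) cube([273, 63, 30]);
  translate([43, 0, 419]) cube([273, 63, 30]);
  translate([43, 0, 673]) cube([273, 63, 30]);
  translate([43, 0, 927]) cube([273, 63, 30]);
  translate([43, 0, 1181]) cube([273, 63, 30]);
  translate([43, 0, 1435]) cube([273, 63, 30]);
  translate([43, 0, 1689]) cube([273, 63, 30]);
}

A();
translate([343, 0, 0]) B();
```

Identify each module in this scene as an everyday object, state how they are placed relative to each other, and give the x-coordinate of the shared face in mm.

A is a stool. B is a ladder. The ladder is against the stool's +x side, with their −y faces flush. The x-coordinate of the shared face is 343 mm.

The stool's +x face and the ladder's −x face are both at x = 343 mm.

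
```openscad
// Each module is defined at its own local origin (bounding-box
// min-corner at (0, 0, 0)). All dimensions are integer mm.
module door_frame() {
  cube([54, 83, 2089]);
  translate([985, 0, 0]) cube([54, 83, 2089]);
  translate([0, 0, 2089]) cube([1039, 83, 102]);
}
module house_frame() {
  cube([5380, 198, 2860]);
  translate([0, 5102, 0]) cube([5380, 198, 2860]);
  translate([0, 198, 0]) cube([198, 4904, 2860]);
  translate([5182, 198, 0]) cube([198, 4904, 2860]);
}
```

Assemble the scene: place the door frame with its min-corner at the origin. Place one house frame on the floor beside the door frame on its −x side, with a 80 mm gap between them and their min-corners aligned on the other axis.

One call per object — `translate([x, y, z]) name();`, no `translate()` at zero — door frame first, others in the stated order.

door_frame();
translate([-5460, 0, 0]) house_frame();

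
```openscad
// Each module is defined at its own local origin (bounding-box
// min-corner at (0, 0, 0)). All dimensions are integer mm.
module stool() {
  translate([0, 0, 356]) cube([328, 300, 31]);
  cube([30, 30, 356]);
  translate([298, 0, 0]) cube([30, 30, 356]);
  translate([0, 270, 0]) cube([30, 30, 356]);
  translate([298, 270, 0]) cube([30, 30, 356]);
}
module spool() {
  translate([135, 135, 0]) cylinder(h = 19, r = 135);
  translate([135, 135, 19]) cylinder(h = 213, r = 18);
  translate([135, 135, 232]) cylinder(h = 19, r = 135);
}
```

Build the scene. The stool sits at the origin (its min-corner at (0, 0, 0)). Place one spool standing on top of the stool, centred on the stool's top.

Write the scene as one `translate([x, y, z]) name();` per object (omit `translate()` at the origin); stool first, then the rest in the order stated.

stool();
translate([29, 15, 387]) spool();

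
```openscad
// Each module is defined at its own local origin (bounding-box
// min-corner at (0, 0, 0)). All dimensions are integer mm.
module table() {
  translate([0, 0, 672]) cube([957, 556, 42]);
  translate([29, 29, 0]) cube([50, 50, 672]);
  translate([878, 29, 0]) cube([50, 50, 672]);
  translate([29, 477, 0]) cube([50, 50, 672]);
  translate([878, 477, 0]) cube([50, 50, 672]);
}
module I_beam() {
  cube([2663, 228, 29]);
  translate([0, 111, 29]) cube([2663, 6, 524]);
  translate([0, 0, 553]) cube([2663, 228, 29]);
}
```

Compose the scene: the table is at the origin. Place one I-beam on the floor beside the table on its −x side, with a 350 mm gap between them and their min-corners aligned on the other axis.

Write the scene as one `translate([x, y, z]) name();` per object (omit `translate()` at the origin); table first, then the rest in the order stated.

table();
translate([-3013, 0, 0]) I_beam();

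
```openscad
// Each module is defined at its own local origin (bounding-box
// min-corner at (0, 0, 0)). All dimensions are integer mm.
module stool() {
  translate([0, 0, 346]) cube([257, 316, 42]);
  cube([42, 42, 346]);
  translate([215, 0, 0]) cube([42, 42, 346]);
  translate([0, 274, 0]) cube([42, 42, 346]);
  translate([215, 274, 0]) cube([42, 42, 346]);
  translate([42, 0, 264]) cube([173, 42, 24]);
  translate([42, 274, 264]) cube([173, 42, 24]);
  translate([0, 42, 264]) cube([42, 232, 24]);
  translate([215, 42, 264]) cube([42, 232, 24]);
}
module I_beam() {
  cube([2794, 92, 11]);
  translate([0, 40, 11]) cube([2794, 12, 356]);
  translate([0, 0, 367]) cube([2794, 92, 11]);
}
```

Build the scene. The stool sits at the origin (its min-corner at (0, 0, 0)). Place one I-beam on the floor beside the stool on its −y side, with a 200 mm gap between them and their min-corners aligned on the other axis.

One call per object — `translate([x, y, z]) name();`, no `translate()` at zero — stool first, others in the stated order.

stool();
translate([0, -292, 0]) I_beam();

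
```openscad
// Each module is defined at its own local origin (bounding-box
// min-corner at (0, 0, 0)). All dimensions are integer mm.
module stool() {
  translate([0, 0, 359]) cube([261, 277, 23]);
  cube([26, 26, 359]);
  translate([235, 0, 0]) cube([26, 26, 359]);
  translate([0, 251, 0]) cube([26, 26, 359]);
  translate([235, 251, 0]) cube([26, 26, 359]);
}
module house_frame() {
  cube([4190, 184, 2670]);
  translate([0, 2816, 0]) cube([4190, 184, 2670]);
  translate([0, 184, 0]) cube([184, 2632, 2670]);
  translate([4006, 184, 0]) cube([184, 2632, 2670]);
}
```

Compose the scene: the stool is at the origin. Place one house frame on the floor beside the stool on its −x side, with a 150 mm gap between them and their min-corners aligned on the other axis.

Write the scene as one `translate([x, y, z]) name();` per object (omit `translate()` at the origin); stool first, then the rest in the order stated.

stool();
translate([-4340, 0, 0]) house_frame();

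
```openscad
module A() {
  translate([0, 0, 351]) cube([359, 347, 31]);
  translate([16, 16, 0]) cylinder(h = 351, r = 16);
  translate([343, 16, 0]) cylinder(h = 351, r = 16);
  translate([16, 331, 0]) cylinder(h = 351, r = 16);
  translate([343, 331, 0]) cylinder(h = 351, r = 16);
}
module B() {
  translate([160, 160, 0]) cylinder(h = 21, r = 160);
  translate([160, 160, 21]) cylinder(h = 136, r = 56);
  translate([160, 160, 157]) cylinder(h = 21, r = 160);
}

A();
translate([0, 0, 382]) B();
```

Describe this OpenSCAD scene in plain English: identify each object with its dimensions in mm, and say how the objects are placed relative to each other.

A is a four-legged stool. The seat is 359×347 mm, 31 mm thick, top at z = 382 mm. It stands on four round legs, each 32 mm in diameter, from z = 0 to the seat underside, each leg's axis is inset half a diameter from the nearest pair of seat edges (so the leg's bounding box is flush with the corner).

B is a spool: two coaxial disc flanges of radius 160 mm and thickness 21 mm, joined by a core cylinder of radius 56 mm and height 136 mm. The lower flange rests on z = 0 and the three cylinders share a vertical axis.

The spool is on top of the stool.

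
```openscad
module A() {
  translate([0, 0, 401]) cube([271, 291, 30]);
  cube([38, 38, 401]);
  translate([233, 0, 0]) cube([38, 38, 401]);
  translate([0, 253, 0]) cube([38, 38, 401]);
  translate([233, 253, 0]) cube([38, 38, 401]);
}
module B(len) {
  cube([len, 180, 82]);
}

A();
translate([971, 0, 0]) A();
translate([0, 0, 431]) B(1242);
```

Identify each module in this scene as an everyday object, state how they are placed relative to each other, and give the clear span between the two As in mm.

A is a stool. B is a beam. A beam spans the tops of two stools. The clear span between the two stools is 700 mm.

Second stool starts at x = 971; first ends at x = 271; clear span = 971 − 271 = 700 mm.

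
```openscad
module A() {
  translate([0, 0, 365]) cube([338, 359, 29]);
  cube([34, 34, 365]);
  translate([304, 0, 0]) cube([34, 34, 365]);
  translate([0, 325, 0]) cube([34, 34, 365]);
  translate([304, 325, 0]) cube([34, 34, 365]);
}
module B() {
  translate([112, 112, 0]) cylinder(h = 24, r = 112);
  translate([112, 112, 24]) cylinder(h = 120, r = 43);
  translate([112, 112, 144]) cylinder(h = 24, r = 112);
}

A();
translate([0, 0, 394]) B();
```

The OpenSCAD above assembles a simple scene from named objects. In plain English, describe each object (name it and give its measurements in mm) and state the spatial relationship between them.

A is a simple wooden stool: a rectangular seat 338 mm (x) by 359 mm (y), 29 mm thick, top face at z = 394 mm, on four square legs, each 34×34 mm in cross-section. The legs rest on z = 0, each flush with a corner of the seat.

B is a spool: two coaxial disc flanges of radius 112 mm and thickness 24 mm, joined by a core cylinder of radius 43 mm and height 120 mm. The lower flange rests on z = 0 and the three cylinders share a vertical axis.

The spool is on top of the stool.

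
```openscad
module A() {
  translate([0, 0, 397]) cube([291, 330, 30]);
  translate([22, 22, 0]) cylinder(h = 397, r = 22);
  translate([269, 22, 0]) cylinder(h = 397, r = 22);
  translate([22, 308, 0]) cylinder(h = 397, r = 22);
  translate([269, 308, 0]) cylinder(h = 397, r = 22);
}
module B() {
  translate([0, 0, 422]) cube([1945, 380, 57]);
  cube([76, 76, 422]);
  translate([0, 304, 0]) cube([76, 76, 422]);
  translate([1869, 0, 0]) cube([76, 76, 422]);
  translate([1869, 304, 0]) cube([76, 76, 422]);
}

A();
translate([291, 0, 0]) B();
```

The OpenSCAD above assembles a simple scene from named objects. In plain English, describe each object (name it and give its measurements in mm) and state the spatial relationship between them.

A is a four-legged stool. The seat is a 291×330×30 mm slab whose top surface is at z = 427 mm; four round legs, each 44 mm in diameter, run from the floor (z = 0) to the underside of the seat, each leg's axis is inset half a diameter from the nearest pair of seat edges (so the leg's bounding box is flush with the corner).

B is a long wooden bench with a 1945 mm (x) × 380 mm (y) seat, 57 mm thick, its top surface 479 mm above the floor. Four 76 mm square legs at the seat corners, flush with the edges, run from z = 0 to the seat underside.

The bench is against the stool's +x side, with their −y faces flush.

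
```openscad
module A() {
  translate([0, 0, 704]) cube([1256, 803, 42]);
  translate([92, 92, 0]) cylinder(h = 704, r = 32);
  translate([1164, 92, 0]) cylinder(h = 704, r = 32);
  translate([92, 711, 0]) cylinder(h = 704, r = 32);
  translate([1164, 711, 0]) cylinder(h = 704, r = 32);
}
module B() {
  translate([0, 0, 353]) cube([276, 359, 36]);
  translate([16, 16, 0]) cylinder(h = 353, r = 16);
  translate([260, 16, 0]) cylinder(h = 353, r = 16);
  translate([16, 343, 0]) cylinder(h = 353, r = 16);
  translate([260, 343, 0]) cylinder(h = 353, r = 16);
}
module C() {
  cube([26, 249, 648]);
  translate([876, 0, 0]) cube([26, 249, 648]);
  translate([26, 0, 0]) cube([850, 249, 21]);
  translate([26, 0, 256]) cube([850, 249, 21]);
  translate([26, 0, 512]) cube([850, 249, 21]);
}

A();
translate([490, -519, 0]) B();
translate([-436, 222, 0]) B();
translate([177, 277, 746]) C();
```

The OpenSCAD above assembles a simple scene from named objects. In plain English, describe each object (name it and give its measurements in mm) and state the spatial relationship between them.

A is a table with a 1256×803 mm rectangular top, 42 mm thick, top surface at z = 746 mm, supported by four round legs of 64 mm diameter, each leg's bounding box inset 60 mm from the nearest pair of top edges, running from the floor.

B is a simple wooden stool: a rectangular seat 276 mm (x) by 359 mm (y), 36 mm thick, top face at z = 389 mm, on four round legs, each 32 mm in diameter. The legs rest on z = 0, each leg's axis is inset half a diameter from the nearest pair of seat edges (so the leg's bounding box is flush with the corner).

C is a bookshelf 902 mm wide overall, 249 mm deep and 648 mm tall. The two sides are 26 mm thick vertical panels. 3 horizontal shelves of 21 mm thickness span between the inner faces of the sides; the lowest shelf sits on the floor and shelves are stacked with a clear vertical gap of 235 mm between each pair.

Two stools sit around the table at the −y, −x sides. The bookshelf is on top of the table, centred.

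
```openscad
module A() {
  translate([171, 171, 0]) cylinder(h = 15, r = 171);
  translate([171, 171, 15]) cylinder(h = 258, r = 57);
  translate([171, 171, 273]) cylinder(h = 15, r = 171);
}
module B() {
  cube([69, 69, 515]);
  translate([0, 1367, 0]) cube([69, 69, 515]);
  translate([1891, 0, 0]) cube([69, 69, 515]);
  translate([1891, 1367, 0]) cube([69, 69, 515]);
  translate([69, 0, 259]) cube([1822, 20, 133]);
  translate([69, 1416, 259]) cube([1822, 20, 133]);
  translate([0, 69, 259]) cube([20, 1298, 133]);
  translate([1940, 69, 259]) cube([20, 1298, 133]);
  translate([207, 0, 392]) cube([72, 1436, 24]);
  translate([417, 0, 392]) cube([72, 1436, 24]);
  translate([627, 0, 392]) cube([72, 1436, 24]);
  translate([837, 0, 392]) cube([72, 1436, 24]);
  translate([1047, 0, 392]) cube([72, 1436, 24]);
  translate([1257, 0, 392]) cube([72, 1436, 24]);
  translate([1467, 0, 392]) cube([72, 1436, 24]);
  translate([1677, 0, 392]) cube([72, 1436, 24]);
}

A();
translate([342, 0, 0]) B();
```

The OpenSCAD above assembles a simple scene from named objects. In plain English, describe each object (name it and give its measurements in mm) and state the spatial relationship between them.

A is a spool: two coaxial disc flanges of radius 171 mm and thickness 15 mm, joined by a core cylinder of radius 57 mm and height 258 mm. The lower flange rests on z = 0 and the three cylinders share a vertical axis.

B is a bed frame 1960 mm long (x) by 1436 mm wide (y). Four 69×69 mm corner posts, 515 mm tall, at the corners of the footprint. Four rails of 20 mm thickness and 133 mm height run between adjacent posts with their undersides at z = 259 mm, their outer faces flush with the outside of the frame (the two x-running rails run between the posts' inner faces; the two y-running rails run between the posts' inner faces). 8 slats, each 72 mm wide (x) and 24 mm thick, lie across the top of the two x-running rails, running the full 1436 mm width of the frame in y; the slats are evenly spaced along x between the inner faces of the end posts with equal gaps (rounded down to the nearest mm) at the −x end and between each pair — any rounding remainder accumulates at the +x end.

The bed frame is against the spool's +x side, with their −y faces flush.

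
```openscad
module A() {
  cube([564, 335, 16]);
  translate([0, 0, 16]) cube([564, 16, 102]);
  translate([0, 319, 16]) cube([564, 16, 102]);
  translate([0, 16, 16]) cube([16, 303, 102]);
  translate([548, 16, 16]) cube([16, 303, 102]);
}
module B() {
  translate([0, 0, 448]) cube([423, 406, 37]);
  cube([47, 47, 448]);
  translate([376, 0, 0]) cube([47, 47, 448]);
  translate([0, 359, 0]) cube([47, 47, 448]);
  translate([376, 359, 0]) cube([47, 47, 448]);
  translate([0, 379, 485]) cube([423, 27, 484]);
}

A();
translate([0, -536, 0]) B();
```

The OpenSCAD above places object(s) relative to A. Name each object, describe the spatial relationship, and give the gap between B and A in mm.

The chair's nearest face is 130 mm from the open box's −y face.

A is an open box. B is a chair. The chair is on the floor beside the open box on its −y side. The gap between the chair and the open box is 130 mm.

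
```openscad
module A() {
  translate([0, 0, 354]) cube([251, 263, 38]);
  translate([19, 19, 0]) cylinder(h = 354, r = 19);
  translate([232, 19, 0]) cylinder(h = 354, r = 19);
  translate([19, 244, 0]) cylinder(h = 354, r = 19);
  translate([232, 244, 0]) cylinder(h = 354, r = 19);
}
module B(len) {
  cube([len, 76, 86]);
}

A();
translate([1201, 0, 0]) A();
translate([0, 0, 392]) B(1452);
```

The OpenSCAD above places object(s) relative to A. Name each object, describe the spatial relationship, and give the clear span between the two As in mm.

Second stool starts at x = 1201; first ends at x = 251; clear span = 1201 − 251 = 950 mm.

A is a stool. B is a beam. A beam spans the tops of two stools. The clear span between the two stools is 950 mm.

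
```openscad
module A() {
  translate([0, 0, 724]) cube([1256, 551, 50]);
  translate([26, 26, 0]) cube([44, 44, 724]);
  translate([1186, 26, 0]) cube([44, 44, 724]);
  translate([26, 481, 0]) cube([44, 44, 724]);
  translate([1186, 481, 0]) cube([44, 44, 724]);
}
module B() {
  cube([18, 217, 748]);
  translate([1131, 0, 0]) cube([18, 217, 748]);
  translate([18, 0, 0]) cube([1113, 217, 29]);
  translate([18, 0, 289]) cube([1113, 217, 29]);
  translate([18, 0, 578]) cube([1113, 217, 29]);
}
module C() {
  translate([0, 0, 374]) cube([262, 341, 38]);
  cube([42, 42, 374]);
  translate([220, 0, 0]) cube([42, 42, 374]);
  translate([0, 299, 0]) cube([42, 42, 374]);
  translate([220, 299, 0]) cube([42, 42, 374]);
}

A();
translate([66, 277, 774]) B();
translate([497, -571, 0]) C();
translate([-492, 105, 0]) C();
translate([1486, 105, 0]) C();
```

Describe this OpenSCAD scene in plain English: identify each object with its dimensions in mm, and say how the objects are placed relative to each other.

A is a rectangular dining table. The top is 1256×551×50 mm with its upper surface at z = 774 mm. It stands on four 44×44 mm square legs, each inset 26 mm from the nearest pair of top edges, running from the floor to the underside of the top.

B is a bookshelf 1149 mm wide overall, 217 mm deep and 748 mm tall. The two sides are 18 mm thick vertical panels. 3 horizontal shelves of 29 mm thickness span between the inner faces of the sides; the lowest shelf sits on the floor and shelves are stacked with a clear vertical gap of 260 mm between each pair.

C is a four-legged stool. The seat is 262×341 mm, 38 mm thick, top at z = 412 mm. It stands on four square legs, each 42×42 mm in cross-section, from z = 0 to the seat underside, each flush with a corner of the seat.

The bookshelf is on top of the table. Three stools sit around the table at the −y, −x, +x sides.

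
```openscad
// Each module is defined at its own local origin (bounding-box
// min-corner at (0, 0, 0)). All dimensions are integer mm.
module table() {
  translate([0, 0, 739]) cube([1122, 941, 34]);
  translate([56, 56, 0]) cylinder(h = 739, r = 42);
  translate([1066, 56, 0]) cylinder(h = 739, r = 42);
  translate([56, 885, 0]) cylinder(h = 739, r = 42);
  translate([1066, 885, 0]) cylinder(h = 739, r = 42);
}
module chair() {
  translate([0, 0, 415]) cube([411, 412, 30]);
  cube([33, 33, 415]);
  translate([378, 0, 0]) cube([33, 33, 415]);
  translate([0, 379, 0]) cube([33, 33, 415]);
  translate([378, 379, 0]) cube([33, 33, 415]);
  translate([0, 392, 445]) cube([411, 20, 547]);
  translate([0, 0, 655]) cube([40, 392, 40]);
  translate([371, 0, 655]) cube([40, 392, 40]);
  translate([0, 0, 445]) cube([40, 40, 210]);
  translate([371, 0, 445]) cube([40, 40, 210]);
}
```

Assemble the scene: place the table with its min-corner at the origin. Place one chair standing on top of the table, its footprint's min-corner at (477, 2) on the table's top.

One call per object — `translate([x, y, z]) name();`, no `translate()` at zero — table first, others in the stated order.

table();
translate([477, 2, 773]) chair();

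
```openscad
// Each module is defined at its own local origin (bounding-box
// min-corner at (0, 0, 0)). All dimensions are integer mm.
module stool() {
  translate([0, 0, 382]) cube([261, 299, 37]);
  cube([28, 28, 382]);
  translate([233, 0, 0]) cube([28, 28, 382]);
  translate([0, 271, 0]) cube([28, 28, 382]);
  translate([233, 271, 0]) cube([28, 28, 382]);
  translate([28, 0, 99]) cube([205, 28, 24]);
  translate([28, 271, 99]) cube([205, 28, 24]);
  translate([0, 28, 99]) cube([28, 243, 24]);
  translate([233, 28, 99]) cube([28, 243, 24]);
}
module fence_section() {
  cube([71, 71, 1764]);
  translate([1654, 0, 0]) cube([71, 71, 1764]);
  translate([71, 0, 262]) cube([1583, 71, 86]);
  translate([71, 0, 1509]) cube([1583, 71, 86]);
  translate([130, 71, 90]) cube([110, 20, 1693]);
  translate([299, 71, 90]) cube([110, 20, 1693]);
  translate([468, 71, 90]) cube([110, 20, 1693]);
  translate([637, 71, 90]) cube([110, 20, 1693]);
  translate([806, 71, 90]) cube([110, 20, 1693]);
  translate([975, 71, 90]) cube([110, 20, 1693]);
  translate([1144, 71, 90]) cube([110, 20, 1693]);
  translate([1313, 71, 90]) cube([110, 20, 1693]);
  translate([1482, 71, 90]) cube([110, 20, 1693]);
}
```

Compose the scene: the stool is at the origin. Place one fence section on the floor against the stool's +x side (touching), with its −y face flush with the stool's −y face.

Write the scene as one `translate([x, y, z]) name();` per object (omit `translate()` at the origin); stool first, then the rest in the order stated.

stool();
translate([261, 0, 0]) fence_section();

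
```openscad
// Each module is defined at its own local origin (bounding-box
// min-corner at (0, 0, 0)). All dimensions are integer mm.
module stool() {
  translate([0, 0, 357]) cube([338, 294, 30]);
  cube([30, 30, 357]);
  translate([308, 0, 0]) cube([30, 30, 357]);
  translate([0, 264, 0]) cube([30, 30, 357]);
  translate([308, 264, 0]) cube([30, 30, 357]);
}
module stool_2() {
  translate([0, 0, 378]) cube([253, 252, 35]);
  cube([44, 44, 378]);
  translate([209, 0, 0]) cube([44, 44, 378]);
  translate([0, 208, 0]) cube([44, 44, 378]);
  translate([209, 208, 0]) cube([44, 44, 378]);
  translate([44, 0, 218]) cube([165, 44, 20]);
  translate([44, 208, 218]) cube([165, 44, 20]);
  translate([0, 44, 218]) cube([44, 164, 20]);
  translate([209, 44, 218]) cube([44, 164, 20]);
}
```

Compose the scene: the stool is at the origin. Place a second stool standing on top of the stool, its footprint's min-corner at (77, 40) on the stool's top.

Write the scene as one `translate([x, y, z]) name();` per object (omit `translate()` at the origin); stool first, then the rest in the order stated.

stool();
translate([77, 40, 387]) stool_2();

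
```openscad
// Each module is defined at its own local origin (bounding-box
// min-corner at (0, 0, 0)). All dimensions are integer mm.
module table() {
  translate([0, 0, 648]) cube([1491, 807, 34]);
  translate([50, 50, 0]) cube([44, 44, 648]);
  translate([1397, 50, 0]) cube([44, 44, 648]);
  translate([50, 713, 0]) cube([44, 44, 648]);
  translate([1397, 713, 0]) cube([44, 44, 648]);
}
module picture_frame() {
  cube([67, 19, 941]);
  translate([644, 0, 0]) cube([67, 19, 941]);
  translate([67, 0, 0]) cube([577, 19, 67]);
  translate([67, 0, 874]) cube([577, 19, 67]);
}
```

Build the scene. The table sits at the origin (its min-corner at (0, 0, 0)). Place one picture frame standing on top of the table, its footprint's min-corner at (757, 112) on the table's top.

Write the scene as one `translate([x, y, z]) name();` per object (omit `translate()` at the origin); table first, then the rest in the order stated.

table();
translate([757, 112, 682]) picture_frame();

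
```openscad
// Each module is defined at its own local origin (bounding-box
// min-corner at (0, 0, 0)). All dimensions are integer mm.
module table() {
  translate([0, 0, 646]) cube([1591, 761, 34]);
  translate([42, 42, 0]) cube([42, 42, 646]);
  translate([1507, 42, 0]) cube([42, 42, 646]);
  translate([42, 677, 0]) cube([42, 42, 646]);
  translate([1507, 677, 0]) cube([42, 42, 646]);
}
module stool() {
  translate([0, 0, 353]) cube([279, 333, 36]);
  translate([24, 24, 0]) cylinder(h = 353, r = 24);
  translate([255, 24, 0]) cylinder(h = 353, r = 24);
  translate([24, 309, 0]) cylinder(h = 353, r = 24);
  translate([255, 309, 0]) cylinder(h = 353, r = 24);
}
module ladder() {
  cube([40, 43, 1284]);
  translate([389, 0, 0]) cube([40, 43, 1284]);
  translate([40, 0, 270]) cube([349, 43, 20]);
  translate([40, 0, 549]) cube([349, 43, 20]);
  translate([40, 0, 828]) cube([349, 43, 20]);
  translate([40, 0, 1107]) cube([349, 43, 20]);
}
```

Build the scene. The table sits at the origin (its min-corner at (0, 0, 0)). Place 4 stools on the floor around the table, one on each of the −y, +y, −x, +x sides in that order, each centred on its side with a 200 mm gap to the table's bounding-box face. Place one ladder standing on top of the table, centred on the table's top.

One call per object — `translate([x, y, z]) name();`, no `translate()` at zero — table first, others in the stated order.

table();
translate([656, -533, 0]) stool();
translate([656, 961, 0]) stool();
translate([-479, 214, 0]) stool();
translate([1791, 214, 0]) stool();
translate([581, 359, 680]) ladder();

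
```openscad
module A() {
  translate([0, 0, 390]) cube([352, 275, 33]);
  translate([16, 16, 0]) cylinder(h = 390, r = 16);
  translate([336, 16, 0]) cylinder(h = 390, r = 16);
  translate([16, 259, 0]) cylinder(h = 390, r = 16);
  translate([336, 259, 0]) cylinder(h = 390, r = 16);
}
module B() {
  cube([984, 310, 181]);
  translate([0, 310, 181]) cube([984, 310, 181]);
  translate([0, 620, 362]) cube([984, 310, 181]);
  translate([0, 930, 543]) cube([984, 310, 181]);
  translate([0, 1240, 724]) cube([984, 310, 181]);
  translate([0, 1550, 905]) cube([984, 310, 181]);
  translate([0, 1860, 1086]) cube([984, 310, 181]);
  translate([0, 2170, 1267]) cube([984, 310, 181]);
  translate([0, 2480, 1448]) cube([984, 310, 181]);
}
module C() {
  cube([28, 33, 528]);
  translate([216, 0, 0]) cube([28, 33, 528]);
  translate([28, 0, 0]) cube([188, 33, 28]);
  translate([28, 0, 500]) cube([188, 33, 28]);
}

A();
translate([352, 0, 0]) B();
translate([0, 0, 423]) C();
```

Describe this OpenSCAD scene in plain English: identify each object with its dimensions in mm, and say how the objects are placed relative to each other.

A is a four-legged stool. The seat is a 352×275×33 mm slab whose top surface is at z = 423 mm; four round legs, each 32 mm in diameter, run from the floor (z = 0) to the underside of the seat, each leg's axis is inset half a diameter from the nearest pair of seat edges (so the leg's bounding box is flush with the corner).

B is a straight staircase of 9 solid steps. Each step is 984 mm wide (x), 310 mm deep (y, the going) and 181 mm tall (the rise). The first step rests on the floor; each subsequent step sits one going further in +y and one rise higher in +z, directly behind and above the previous step with no overlap.

C is a rectangular picture frame lying in the x–z plane (depth along y). The opening is 188 mm wide (x) by 472 mm tall (z), surrounded by a border 28 mm wide on all four sides. The frame is 33 mm deep and is made of two full-height vertical stiles with two horizontal rails fitted between them.

The staircase is against the stool's +x side, with their −y faces flush. The picture frame is on top of the stool.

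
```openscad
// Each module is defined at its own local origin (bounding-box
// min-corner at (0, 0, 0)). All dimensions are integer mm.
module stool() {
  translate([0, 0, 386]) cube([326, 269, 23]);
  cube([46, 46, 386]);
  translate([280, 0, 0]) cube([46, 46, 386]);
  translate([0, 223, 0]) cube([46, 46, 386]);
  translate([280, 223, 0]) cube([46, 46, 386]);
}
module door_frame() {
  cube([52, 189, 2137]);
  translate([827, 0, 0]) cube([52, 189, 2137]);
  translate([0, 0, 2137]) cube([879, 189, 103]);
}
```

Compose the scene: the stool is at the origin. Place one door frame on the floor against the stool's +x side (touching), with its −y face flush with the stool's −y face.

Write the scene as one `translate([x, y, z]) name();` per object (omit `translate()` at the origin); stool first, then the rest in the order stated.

stool();
translate([326, 0, 0]) door_frame();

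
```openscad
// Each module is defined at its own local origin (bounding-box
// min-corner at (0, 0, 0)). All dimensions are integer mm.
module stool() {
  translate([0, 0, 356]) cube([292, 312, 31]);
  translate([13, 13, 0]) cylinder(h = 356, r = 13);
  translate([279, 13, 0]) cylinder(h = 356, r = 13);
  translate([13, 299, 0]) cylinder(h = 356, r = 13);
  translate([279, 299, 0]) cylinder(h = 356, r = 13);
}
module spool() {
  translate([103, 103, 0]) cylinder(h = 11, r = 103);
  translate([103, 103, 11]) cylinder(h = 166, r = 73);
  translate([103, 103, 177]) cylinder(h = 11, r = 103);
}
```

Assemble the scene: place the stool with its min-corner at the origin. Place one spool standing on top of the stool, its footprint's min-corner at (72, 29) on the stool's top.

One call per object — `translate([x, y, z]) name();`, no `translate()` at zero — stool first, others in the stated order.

stool();
translate([72, 29, 387]) spool();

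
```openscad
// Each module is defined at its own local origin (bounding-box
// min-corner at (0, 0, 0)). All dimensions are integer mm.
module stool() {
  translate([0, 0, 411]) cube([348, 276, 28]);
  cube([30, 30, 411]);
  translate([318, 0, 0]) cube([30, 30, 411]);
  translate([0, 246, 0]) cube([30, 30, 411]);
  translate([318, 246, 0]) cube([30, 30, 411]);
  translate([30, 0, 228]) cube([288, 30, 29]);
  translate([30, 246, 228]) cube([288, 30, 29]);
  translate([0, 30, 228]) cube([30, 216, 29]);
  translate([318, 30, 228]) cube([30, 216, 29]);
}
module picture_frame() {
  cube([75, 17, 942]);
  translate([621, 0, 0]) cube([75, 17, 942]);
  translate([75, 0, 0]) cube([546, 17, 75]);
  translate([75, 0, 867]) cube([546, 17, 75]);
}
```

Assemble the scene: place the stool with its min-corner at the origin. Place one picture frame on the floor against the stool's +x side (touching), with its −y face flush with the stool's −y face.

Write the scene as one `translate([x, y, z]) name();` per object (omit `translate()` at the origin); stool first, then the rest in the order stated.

stool();
translate([348, 0, 0]) picture_frame();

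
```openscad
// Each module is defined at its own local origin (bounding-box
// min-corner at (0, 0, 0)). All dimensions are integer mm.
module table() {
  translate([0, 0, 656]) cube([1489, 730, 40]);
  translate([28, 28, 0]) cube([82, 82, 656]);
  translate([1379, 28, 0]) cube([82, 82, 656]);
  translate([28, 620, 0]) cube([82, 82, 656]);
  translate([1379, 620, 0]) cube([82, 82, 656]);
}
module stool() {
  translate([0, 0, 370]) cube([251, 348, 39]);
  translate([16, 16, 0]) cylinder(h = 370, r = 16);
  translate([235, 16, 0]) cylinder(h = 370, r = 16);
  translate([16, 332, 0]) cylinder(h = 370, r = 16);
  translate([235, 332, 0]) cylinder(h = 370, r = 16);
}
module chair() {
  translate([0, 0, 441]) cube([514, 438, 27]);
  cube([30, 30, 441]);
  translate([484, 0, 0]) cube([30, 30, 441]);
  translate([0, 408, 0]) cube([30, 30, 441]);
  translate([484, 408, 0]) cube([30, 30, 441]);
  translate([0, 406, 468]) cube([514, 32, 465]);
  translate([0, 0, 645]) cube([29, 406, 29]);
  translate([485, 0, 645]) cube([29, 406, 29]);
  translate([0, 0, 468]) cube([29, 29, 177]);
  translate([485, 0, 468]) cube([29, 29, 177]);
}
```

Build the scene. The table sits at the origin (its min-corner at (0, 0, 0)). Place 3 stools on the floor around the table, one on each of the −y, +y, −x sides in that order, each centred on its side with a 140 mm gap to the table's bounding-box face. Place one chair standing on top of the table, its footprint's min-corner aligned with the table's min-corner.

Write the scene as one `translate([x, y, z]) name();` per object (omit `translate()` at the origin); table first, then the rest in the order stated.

table();
translate([619, -488, 0]) stool();
translate([619, 870, 0]) stool();
translate([-391, 191, 0]) stool();
translate([0, 0, 696]) chair();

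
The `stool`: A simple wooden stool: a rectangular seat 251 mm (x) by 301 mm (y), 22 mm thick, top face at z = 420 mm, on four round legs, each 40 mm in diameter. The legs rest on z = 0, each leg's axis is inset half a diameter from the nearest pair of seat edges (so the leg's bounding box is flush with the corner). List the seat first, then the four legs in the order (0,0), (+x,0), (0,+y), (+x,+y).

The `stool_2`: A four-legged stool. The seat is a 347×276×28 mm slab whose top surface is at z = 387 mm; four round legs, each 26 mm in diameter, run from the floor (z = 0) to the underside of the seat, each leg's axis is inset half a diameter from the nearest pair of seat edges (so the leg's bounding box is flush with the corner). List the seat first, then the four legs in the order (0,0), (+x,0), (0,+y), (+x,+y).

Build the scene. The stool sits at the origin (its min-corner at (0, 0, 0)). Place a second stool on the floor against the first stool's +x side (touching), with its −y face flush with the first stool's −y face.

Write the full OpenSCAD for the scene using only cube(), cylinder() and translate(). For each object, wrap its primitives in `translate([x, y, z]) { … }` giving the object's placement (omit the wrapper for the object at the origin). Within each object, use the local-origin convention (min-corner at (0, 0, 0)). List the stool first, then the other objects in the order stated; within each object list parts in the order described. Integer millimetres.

translate([0, 0, 398]) cube([251, 301, 22]);
translate([20, 20, 0]) cylinder(h = 398, r = 20);
translate([231, 20, 0]) cylinder(h = 398, r = 20);
translate([20, 281, 0]) cylinder(h = 398, r = 20);
translate([231, 281, 0]) cylinder(h = 398, r = 20);
translate([251, 0, 0]) {
  translate([0, 0, 359]) cube([347, 276, 28]);
  translate([13, 13, 0]) cylinder(h = 359, r = 13);
  translate([334, 13, 0]) cylinder(h = 359, r = 13);
  translate([13, 263, 0]) cylinder(h = 359, r = 13);
  translate([334, 263, 0]) cylinder(h = 359, r = 13);
}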